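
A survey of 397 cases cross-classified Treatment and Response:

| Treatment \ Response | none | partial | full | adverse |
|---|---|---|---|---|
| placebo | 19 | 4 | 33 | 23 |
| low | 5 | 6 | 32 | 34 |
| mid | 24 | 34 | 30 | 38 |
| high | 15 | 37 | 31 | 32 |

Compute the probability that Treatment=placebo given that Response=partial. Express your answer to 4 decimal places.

Total with Response=partial: 4 + 6 + 34 + 37 = 81.
P(Treatment=placebo | Response=partial) = 4/81 = 0.0494.

0.0494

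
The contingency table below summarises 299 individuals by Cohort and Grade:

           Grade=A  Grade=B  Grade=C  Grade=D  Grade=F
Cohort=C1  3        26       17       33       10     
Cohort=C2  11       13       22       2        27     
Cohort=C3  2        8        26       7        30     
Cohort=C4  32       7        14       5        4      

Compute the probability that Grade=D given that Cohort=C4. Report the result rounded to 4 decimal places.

Total with Cohort=C4: 32 + 7 + 14 + 5 + 4 = 62.
P(Grade=D | Cohort=C4) = 5/62 = 0.0806.

0.0806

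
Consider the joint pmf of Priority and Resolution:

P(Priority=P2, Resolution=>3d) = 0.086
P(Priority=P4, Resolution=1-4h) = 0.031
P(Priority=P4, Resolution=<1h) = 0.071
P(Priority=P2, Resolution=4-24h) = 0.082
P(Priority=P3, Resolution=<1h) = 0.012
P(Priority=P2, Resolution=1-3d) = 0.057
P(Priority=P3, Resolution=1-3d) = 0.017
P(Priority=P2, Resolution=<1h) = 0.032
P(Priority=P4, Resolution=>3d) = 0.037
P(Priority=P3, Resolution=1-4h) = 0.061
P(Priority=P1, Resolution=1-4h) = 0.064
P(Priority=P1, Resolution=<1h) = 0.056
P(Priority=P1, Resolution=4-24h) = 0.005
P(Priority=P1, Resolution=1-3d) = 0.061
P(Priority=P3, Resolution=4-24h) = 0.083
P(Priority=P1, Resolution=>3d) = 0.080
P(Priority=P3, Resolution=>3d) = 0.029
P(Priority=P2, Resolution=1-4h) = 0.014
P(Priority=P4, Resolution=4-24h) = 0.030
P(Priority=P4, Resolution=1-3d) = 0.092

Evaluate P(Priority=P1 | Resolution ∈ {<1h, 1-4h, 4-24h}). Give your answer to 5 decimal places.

0.23105

P(Resolution=<1h) = 0.056 + 0.032 + 0.012 + 0.071 = 0.171.
P(Resolution=1-4h) = 0.064 + 0.014 + 0.061 + 0.031 = 0.170.
P(Resolution=4-24h) = 0.005 + 0.082 + 0.083 + 0.030 = 0.200.
P(Resolution ∈ {<1h, 1-4h, 4-24h}) = 0.171 + 0.170 + 0.200 = 0.541; P(Priority=P1, Resolution ∈ {<1h, 1-4h, 4-24h}) = 0.056 + 0.064 + 0.005 = 0.125.
P(Priority=P1 | Resolution ∈ {<1h, 1-4h, 4-24h}) = 0.125/0.541 = 0.23105.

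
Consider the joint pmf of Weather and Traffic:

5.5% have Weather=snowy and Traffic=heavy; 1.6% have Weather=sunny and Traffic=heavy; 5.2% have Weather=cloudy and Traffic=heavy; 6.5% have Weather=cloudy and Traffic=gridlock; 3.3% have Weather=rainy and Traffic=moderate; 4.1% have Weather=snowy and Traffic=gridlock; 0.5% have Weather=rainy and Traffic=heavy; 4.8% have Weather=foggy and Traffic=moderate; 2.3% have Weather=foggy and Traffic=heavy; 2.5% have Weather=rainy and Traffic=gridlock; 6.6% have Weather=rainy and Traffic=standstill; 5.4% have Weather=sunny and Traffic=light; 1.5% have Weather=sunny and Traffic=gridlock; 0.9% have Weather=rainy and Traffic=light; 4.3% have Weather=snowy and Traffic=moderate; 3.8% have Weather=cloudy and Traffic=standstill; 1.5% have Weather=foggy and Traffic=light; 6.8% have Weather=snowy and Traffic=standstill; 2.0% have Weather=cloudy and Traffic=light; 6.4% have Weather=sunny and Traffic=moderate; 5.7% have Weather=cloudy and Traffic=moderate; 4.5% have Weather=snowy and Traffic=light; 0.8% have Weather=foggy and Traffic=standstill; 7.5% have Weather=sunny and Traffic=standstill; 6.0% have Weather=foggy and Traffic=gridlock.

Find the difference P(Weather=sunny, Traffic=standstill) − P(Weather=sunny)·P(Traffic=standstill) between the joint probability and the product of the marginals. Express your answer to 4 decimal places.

P(Weather=sunny) = 0.054 + 0.064 + 0.016 + 0.015 + 0.075 = 0.224.
P(Traffic=standstill) = 0.075 + 0.038 + 0.066 + 0.068 + 0.008 = 0.255.
P(Weather=sunny, Traffic=standstill) − P(Weather=sunny)P(Traffic=standstill) = 0.075 − 0.224×0.255 = 0.0179.

0.0179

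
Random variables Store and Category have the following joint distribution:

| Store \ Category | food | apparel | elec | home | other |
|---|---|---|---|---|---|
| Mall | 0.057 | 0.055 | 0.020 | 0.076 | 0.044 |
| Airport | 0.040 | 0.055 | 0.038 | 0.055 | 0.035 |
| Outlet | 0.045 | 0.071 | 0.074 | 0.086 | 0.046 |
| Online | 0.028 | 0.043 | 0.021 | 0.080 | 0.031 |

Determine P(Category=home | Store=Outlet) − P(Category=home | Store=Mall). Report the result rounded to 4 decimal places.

P(Store=Outlet) = 0.045 + 0.071 + 0.074 + 0.086 + 0.046 = 0.322; P(Category=home | Store=Outlet) = 0.086/0.322 = 0.26708.
P(Store=Mall) = 0.057 + 0.055 + 0.020 + 0.076 + 0.044 = 0.252; P(Category=home | Store=Mall) = 0.076/0.252 = 0.30159.
Difference = -0.0345.

-0.0345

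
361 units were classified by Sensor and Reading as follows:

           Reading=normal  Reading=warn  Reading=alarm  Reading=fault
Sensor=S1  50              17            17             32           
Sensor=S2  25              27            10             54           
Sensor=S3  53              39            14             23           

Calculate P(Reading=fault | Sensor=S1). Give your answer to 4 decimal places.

Total with Sensor=S1: 50 + 17 + 17 + 32 = 116.
P(Reading=fault | Sensor=S1) = 32/116 = 0.2759.

0.2759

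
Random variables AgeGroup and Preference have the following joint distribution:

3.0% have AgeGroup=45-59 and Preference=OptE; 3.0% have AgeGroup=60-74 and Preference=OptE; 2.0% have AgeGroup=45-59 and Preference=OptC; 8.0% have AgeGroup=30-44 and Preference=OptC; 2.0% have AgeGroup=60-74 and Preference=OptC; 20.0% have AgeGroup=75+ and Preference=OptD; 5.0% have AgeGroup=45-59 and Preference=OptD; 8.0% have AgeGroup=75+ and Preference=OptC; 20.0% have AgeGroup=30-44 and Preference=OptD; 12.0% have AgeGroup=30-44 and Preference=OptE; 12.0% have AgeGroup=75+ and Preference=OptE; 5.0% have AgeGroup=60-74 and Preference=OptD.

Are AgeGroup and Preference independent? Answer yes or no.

Every cell satisfies P(AgeGroup,Preference) = P(AgeGroup)·P(Preference). For instance P(AgeGroup=30-44) = 0.400, P(Preference=OptE) = 0.300, and 0.400×0.300 = 0.120 matches the joint entry. So AgeGroup and Preference are independent.

yes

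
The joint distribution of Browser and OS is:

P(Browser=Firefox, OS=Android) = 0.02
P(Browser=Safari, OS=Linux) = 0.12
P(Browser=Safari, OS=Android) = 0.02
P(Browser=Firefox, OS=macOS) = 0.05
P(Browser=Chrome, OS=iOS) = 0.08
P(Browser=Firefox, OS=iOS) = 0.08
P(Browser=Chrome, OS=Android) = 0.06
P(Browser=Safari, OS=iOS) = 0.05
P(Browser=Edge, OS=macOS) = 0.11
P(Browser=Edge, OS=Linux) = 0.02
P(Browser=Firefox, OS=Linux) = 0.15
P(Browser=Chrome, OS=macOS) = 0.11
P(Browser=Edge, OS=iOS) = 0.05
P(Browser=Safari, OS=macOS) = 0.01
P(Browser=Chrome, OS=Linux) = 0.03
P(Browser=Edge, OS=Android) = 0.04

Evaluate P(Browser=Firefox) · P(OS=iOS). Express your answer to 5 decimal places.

0.07800

P(Browser=Firefox) = 0.05 + 0.15 + 0.08 + 0.02 = 0.30.
P(OS=iOS) = 0.08 + 0.08 + 0.05 + 0.05 = 0.26.
Product: 0.30 × 0.26 = 0.07800.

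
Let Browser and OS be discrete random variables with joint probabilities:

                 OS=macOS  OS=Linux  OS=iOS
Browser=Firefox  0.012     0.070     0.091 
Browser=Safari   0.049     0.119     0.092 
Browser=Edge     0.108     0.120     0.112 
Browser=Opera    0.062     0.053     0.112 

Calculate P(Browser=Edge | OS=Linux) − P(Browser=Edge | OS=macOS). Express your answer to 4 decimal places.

-0.1360

P(OS=Linux) = 0.070 + 0.119 + 0.120 + 0.053 = 0.362; P(Browser=Edge | OS=Linux) = 0.120/0.362 = 0.33149.
P(OS=macOS) = 0.012 + 0.049 + 0.108 + 0.062 = 0.231; P(Browser=Edge | OS=macOS) = 0.108/0.231 = 0.46753.
Difference = -0.1360.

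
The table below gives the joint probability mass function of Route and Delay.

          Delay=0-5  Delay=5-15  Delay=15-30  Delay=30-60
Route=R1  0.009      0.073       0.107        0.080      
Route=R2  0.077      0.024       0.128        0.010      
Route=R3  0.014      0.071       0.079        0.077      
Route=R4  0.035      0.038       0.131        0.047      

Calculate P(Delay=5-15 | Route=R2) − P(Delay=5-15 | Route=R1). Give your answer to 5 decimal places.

-0.17096

P(Route=R2) = 0.077 + 0.024 + 0.128 + 0.010 = 0.239; P(Delay=5-15 | Route=R2) = 0.024/0.239 = 0.100418.
P(Route=R1) = 0.009 + 0.073 + 0.107 + 0.080 = 0.269; P(Delay=5-15 | Route=R1) = 0.073/0.269 = 0.271375.
Difference = -0.17096.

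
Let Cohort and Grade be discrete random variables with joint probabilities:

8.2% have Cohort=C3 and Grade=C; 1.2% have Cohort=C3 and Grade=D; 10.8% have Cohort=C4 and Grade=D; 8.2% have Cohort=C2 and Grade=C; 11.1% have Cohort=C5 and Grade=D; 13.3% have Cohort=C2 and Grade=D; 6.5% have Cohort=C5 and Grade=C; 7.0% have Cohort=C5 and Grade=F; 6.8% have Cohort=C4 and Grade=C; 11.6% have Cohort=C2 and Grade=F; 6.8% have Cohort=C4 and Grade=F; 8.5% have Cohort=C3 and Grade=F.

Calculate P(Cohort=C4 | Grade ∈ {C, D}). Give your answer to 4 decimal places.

0.2663

P(Grade=C) = 0.082 + 0.082 + 0.068 + 0.065 = 0.297.
P(Grade=D) = 0.133 + 0.012 + 0.108 + 0.111 = 0.364.
P(Grade ∈ {C, D}) = 0.297 + 0.364 = 0.661; P(Cohort=C4, Grade ∈ {C, D}) = 0.068 + 0.108 = 0.176.
P(Cohort=C4 | Grade ∈ {C, D}) = 0.176/0.661 = 0.2663.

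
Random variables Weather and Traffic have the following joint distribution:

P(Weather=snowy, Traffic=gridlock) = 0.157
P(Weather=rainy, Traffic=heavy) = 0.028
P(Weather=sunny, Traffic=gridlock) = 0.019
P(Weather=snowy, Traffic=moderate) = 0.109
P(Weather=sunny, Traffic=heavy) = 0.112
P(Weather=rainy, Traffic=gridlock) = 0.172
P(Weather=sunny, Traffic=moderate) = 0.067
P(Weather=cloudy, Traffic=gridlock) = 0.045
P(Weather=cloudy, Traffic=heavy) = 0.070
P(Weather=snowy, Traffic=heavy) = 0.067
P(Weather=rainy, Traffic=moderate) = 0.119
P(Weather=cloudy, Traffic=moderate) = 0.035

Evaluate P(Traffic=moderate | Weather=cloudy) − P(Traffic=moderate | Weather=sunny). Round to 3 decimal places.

-0.105

P(Weather=cloudy) = 0.035 + 0.070 + 0.045 = 0.150; P(Traffic=moderate | Weather=cloudy) = 0.035/0.150 = 0.2333.
P(Weather=sunny) = 0.067 + 0.112 + 0.019 = 0.198; P(Traffic=moderate | Weather=sunny) = 0.067/0.198 = 0.3384.
Difference = -0.105.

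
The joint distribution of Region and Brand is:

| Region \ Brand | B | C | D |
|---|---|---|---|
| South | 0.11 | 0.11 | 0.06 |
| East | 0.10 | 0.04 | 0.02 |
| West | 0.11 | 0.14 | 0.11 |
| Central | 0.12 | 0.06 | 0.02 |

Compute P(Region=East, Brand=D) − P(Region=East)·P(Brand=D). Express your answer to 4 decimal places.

P(Region=East) = 0.10 + 0.04 + 0.02 = 0.16.
P(Brand=D) = 0.06 + 0.02 + 0.11 + 0.02 = 0.21.
P(Region=East, Brand=D) − P(Region=East)P(Brand=D) = 0.02 − 0.16×0.21 = -0.0136.

-0.0136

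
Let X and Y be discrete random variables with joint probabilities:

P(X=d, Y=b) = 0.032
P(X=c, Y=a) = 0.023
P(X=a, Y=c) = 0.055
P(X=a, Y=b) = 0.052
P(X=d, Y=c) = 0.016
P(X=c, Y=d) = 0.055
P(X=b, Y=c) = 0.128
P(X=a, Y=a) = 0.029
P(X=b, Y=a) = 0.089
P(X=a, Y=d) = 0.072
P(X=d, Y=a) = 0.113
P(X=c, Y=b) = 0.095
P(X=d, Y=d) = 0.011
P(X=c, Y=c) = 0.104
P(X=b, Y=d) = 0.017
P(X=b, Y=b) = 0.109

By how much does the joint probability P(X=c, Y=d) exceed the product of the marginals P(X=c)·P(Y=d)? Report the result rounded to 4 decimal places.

P(X=c) = 0.023 + 0.095 + 0.104 + 0.055 = 0.277.
P(Y=d) = 0.072 + 0.017 + 0.055 + 0.011 = 0.155.
P(X=c, Y=d) − P(X=c)P(Y=d) = 0.055 − 0.277×0.155 = 0.0121.

0.0121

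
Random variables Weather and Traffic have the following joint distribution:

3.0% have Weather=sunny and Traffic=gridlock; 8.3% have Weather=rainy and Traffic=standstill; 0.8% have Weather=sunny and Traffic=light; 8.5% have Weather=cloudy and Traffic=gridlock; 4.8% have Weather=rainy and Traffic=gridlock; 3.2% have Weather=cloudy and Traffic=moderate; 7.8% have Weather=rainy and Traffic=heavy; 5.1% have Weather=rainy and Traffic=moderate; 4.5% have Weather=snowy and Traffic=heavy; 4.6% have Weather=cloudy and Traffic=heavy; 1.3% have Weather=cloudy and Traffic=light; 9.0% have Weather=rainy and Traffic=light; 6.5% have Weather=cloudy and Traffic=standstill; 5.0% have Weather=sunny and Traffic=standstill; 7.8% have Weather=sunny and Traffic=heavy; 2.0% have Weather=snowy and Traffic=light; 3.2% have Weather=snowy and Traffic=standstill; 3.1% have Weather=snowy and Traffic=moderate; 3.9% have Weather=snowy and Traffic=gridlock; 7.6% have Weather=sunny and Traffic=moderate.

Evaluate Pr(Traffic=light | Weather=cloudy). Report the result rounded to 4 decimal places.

0.0539

P(Weather=cloudy) = 0.013 + 0.032 + 0.046 + 0.085 + 0.065 = 0.241.
P(Traffic=light | Weather=cloudy) = 0.013/0.241 = 0.0539.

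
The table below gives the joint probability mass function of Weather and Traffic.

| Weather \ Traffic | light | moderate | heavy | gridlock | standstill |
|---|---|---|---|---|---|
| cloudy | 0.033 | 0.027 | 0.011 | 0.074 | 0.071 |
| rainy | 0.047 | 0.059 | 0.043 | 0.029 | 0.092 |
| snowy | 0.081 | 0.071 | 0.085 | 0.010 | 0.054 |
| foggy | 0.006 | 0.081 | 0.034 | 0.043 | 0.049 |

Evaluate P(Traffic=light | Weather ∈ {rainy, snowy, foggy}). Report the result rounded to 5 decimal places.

P(Weather=rainy) = 0.047 + 0.059 + 0.043 + 0.029 + 0.092 = 0.270.
P(Weather=snowy) = 0.081 + 0.071 + 0.085 + 0.010 + 0.054 = 0.301.
P(Weather=foggy) = 0.006 + 0.081 + 0.034 + 0.043 + 0.049 = 0.213.
P(Weather ∈ {rainy, snowy, foggy}) = 0.270 + 0.301 + 0.213 = 0.784; P(Traffic=light, Weather ∈ {rainy, snowy, foggy}) = 0.047 + 0.081 + 0.006 = 0.134.
P(Traffic=light | Weather ∈ {rainy, snowy, foggy}) = 0.134/0.784 = 0.17092.

0.17092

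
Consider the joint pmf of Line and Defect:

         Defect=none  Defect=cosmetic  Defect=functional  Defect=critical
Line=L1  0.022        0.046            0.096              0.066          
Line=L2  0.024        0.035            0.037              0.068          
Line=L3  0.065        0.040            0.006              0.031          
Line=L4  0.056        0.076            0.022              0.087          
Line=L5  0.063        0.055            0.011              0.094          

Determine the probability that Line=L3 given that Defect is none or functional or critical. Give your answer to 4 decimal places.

P(Defect=none) = 0.022 + 0.024 + 0.065 + 0.056 + 0.063 = 0.230.
P(Defect=functional) = 0.096 + 0.037 + 0.006 + 0.022 + 0.011 = 0.172.
P(Defect=critical) = 0.066 + 0.068 + 0.031 + 0.087 + 0.094 = 0.346.
P(Defect ∈ {none, functional, critical}) = 0.230 + 0.172 + 0.346 = 0.748; P(Line=L3, Defect ∈ {none, functional, critical}) = 0.065 + 0.006 + 0.031 = 0.102.
P(Line=L3 | Defect ∈ {none, functional, critical}) = 0.102/0.748 = 0.1364.

0.1364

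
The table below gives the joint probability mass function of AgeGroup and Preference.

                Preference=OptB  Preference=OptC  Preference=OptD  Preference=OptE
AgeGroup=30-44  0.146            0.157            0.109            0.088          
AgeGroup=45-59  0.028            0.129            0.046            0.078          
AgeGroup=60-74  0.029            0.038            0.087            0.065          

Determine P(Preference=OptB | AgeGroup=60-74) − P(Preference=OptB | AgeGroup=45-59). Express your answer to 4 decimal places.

P(AgeGroup=60-74) = 0.029 + 0.038 + 0.087 + 0.065 = 0.219; P(Preference=OptB | AgeGroup=60-74) = 0.029/0.219 = 0.13242.
P(AgeGroup=45-59) = 0.028 + 0.129 + 0.046 + 0.078 = 0.281; P(Preference=OptB | AgeGroup=45-59) = 0.028/0.281 = 0.09964.
Difference = 0.0328.

0.0328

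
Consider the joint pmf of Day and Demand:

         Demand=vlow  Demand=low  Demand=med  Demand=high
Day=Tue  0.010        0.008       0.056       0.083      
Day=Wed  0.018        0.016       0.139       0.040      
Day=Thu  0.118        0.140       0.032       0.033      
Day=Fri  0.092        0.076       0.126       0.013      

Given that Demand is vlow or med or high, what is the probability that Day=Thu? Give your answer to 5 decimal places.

0.24079

P(Demand=vlow) = 0.010 + 0.018 + 0.118 + 0.092 = 0.238.
P(Demand=med) = 0.056 + 0.139 + 0.032 + 0.126 = 0.353.
P(Demand=high) = 0.083 + 0.040 + 0.033 + 0.013 = 0.169.
P(Demand ∈ {vlow, med, high}) = 0.238 + 0.353 + 0.169 = 0.760; P(Day=Thu, Demand ∈ {vlow, med, high}) = 0.118 + 0.032 + 0.033 = 0.183.
P(Day=Thu | Demand ∈ {vlow, med, high}) = 0.183/0.760 = 0.24079.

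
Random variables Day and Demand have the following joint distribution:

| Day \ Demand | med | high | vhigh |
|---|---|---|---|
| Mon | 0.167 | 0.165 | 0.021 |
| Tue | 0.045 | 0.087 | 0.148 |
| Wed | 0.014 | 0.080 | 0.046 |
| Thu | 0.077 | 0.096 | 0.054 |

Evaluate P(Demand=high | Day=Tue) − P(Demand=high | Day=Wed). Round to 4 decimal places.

P(Day=Tue) = 0.045 + 0.087 + 0.148 = 0.280; P(Demand=high | Day=Tue) = 0.087/0.280 = 0.31071.
P(Day=Wed) = 0.014 + 0.080 + 0.046 = 0.140; P(Demand=high | Day=Wed) = 0.080/0.140 = 0.57143.
Difference = -0.2607.

-0.2607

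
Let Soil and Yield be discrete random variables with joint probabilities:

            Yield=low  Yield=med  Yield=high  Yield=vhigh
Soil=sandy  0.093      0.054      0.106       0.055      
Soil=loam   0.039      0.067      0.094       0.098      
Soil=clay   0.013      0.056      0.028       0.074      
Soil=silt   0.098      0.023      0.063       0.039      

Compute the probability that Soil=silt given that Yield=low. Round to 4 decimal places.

P(Yield=low) = 0.093 + 0.039 + 0.013 + 0.098 = 0.243.
P(Soil=silt | Yield=low) = 0.098/0.243 = 0.4033.

0.4033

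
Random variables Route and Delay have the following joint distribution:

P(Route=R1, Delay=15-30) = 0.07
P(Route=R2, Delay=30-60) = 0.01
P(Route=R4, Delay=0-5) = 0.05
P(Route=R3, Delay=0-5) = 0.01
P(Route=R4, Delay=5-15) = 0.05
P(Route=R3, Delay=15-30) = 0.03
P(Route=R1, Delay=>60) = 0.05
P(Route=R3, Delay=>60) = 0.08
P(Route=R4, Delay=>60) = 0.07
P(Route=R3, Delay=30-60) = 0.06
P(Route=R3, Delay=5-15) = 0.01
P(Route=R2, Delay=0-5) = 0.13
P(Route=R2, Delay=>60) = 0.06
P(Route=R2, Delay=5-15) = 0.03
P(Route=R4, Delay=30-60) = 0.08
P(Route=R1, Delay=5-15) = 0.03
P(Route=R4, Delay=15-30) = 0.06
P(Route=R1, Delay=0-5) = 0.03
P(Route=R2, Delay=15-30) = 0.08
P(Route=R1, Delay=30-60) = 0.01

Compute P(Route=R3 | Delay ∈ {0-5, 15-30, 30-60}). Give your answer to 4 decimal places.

0.1613

P(Delay=0-5) = 0.03 + 0.13 + 0.01 + 0.05 = 0.22.
P(Delay=15-30) = 0.07 + 0.08 + 0.03 + 0.06 = 0.24.
P(Delay=30-60) = 0.01 + 0.01 + 0.06 + 0.08 = 0.16.
P(Delay ∈ {0-5, 15-30, 30-60}) = 0.22 + 0.24 + 0.16 = 0.62; P(Route=R3, Delay ∈ {0-5, 15-30, 30-60}) = 0.01 + 0.03 + 0.06 = 0.10.
P(Route=R3 | Delay ∈ {0-5, 15-30, 30-60}) = 0.10/0.62 = 0.1613.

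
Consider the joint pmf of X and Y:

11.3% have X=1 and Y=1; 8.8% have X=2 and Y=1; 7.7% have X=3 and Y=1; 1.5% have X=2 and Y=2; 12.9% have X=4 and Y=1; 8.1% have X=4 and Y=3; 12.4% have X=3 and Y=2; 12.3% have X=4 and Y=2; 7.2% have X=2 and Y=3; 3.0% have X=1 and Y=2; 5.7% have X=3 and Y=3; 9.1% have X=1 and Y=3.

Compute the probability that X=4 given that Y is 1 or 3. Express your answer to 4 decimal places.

0.2966

P(Y=1) = 0.113 + 0.088 + 0.077 + 0.129 = 0.407.
P(Y=3) = 0.091 + 0.072 + 0.057 + 0.081 = 0.301.
P(Y ∈ {1, 3}) = 0.407 + 0.301 = 0.708; P(X=4, Y ∈ {1, 3}) = 0.129 + 0.081 = 0.210.
P(X=4 | Y ∈ {1, 3}) = 0.210/0.708 = 0.2966.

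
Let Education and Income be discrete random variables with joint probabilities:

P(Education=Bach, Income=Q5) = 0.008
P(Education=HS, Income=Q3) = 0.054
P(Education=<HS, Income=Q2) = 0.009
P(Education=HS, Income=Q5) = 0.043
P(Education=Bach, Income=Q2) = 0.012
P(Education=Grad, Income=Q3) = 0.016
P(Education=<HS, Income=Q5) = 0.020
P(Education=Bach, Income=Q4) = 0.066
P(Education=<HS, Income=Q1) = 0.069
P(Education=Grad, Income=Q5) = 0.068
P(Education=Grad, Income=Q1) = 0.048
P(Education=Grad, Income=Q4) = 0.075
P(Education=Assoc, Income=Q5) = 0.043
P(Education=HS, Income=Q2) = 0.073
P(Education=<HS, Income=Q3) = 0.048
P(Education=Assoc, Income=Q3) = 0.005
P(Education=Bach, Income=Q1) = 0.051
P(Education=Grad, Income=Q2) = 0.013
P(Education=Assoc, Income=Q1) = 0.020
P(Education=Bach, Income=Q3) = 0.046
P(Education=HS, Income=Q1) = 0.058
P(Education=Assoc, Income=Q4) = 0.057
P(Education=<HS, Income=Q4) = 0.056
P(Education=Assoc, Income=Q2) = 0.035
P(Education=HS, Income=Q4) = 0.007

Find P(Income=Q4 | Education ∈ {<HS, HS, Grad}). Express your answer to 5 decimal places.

0.21005

P(Education=<HS) = 0.069 + 0.009 + 0.048 + 0.056 + 0.020 = 0.202.
P(Education=HS) = 0.058 + 0.073 + 0.054 + 0.007 + 0.043 = 0.235.
P(Education=Grad) = 0.048 + 0.013 + 0.016 + 0.075 + 0.068 = 0.220.
P(Education ∈ {<HS, HS, Grad}) = 0.202 + 0.235 + 0.220 = 0.657; P(Income=Q4, Education ∈ {<HS, HS, Grad}) = 0.056 + 0.007 + 0.075 = 0.138.
P(Income=Q4 | Education ∈ {<HS, HS, Grad}) = 0.138/0.657 = 0.21005.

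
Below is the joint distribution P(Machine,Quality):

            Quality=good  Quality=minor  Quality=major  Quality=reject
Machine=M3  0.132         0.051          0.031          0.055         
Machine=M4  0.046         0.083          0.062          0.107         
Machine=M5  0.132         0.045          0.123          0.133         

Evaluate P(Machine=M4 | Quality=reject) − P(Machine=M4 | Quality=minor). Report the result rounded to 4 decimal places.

P(Quality=reject) = 0.055 + 0.107 + 0.133 = 0.295; P(Machine=M4 | Quality=reject) = 0.107/0.295 = 0.36271.
P(Quality=minor) = 0.051 + 0.083 + 0.045 = 0.179; P(Machine=M4 | Quality=minor) = 0.083/0.179 = 0.46369.
Difference = -0.1010.

-0.1010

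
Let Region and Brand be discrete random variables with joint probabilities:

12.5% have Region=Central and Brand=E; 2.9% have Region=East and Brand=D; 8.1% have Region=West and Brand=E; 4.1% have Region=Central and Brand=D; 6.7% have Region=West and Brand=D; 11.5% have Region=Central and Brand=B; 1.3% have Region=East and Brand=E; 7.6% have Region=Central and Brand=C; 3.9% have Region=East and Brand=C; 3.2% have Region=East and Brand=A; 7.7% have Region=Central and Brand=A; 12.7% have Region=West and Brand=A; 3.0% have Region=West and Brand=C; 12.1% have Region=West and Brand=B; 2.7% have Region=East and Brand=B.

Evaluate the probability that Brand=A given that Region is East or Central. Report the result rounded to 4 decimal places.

0.1899

P(Region=East) = 0.032 + 0.027 + 0.039 + 0.029 + 0.013 = 0.140.
P(Region=Central) = 0.077 + 0.115 + 0.076 + 0.041 + 0.125 = 0.434.
P(Region ∈ {East, Central}) = 0.140 + 0.434 = 0.574; P(Brand=A, Region ∈ {East, Central}) = 0.032 + 0.077 = 0.109.
P(Brand=A | Region ∈ {East, Central}) = 0.109/0.574 = 0.1899.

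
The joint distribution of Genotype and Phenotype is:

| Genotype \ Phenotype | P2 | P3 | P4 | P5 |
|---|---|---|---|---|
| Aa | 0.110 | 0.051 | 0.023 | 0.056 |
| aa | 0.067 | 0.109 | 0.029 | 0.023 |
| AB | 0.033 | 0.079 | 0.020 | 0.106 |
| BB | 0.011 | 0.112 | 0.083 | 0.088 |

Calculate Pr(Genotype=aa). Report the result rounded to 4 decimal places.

P(Genotype=aa) = 0.067 + 0.109 + 0.029 + 0.023 = 0.228.

0.2280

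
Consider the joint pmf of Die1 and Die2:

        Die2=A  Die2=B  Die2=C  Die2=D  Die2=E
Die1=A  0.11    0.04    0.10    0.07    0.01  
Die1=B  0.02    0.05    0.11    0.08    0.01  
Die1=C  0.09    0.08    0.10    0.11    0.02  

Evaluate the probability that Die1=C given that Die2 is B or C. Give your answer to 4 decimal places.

P(Die2=B) = 0.04 + 0.05 + 0.08 = 0.17.
P(Die2=C) = 0.10 + 0.11 + 0.10 = 0.31.
P(Die2 ∈ {B, C}) = 0.17 + 0.31 = 0.48; P(Die1=C, Die2 ∈ {B, C}) = 0.08 + 0.10 = 0.18.
P(Die1=C | Die2 ∈ {B, C}) = 0.18/0.48 = 0.3750.

0.3750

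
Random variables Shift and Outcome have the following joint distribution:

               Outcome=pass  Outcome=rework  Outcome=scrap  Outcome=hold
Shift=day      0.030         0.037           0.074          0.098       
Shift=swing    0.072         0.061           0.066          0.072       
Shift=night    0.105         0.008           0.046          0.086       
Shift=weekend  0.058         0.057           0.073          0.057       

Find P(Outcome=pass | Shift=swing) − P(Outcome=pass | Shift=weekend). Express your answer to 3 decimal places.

0.029

P(Shift=swing) = 0.072 + 0.061 + 0.066 + 0.072 = 0.271; P(Outcome=pass | Shift=swing) = 0.072/0.271 = 0.2657.
P(Shift=weekend) = 0.058 + 0.057 + 0.073 + 0.057 = 0.245; P(Outcome=pass | Shift=weekend) = 0.058/0.245 = 0.2367.
Difference = 0.029.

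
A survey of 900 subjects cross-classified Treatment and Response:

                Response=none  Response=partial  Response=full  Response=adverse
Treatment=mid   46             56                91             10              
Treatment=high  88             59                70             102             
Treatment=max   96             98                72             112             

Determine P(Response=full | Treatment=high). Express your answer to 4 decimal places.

Total with Treatment=high: 88 + 59 + 70 + 102 = 319.
P(Response=full | Treatment=high) = 70/319 = 0.2194.

0.2194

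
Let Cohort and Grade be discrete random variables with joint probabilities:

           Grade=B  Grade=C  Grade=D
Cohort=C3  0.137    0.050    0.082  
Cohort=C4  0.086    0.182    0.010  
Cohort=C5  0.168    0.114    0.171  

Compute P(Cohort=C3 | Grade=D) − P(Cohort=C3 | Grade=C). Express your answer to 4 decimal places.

P(Grade=D) = 0.082 + 0.010 + 0.171 = 0.263; P(Cohort=C3 | Grade=D) = 0.082/0.263 = 0.31179.
P(Grade=C) = 0.050 + 0.182 + 0.114 = 0.346; P(Cohort=C3 | Grade=C) = 0.050/0.346 = 0.14451.
Difference = 0.1673.

0.1673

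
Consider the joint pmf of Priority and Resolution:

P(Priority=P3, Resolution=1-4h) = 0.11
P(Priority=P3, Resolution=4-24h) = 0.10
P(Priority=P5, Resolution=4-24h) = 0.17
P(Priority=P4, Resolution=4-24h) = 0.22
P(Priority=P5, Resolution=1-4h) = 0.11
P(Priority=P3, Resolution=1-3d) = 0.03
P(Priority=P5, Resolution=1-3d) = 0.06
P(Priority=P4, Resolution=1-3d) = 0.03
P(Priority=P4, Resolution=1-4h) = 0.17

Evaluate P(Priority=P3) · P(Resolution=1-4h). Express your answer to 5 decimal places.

0.09360

P(Priority=P3) = 0.11 + 0.10 + 0.03 = 0.24.
P(Resolution=1-4h) = 0.11 + 0.17 + 0.11 = 0.39.
Product: 0.24 × 0.39 = 0.09360.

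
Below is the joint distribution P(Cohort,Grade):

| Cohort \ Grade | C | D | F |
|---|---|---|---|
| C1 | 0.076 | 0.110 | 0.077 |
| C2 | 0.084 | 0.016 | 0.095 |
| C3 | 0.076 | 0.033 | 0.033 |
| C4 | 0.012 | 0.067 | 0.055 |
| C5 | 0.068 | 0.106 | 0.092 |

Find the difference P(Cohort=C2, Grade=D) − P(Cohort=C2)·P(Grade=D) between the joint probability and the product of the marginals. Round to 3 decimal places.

-0.049

P(Cohort=C2) = 0.084 + 0.016 + 0.095 = 0.195.
P(Grade=D) = 0.110 + 0.016 + 0.033 + 0.067 + 0.106 = 0.332.
P(Cohort=C2, Grade=D) − P(Cohort=C2)P(Grade=D) = 0.016 − 0.195×0.332 = -0.049.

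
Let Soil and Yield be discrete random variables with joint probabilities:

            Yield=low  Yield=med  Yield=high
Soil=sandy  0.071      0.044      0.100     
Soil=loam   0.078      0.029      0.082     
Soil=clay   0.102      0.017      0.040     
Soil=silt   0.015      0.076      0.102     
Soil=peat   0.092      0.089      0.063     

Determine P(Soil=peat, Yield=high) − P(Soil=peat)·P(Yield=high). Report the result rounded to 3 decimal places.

-0.031

P(Soil=peat) = 0.092 + 0.089 + 0.063 = 0.244.
P(Yield=high) = 0.100 + 0.082 + 0.040 + 0.102 + 0.063 = 0.387.
P(Soil=peat, Yield=high) − P(Soil=peat)P(Yield=high) = 0.063 − 0.244×0.387 = -0.031.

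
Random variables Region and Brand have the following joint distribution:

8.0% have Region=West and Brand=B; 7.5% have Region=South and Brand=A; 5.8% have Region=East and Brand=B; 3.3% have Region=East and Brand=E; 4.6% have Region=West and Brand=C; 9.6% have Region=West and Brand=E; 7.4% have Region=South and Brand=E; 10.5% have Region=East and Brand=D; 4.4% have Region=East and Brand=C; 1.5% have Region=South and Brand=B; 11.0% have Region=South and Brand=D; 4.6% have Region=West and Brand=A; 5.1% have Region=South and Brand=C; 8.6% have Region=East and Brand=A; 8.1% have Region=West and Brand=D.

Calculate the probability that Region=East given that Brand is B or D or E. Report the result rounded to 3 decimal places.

0.301

P(Brand=B) = 0.015 + 0.058 + 0.080 = 0.153.
P(Brand=D) = 0.110 + 0.105 + 0.081 = 0.296.
P(Brand=E) = 0.074 + 0.033 + 0.096 = 0.203.
P(Brand ∈ {B, D, E}) = 0.153 + 0.296 + 0.203 = 0.652; P(Region=East, Brand ∈ {B, D, E}) = 0.058 + 0.105 + 0.033 = 0.196.
P(Region=East | Brand ∈ {B, D, E}) = 0.196/0.652 = 0.301.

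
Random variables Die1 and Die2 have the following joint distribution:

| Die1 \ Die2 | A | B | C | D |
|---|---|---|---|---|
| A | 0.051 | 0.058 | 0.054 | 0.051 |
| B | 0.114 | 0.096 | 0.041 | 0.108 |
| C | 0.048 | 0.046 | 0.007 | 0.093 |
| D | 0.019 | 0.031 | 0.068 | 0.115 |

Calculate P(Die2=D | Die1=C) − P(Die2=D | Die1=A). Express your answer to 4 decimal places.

0.2411

P(Die1=C) = 0.048 + 0.046 + 0.007 + 0.093 = 0.194; P(Die2=D | Die1=C) = 0.093/0.194 = 0.47938.
P(Die1=A) = 0.051 + 0.058 + 0.054 + 0.051 = 0.214; P(Die2=D | Die1=A) = 0.051/0.214 = 0.23832.
Difference = 0.2411.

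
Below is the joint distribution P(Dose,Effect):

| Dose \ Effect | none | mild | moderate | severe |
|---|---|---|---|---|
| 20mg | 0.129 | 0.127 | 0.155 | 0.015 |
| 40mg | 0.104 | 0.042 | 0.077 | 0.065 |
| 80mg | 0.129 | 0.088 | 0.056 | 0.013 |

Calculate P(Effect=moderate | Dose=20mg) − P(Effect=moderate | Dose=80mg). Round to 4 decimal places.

0.1680

P(Dose=20mg) = 0.129 + 0.127 + 0.155 + 0.015 = 0.426; P(Effect=moderate | Dose=20mg) = 0.155/0.426 = 0.36385.
P(Dose=80mg) = 0.129 + 0.088 + 0.056 + 0.013 = 0.286; P(Effect=moderate | Dose=80mg) = 0.056/0.286 = 0.19580.
Difference = 0.1680.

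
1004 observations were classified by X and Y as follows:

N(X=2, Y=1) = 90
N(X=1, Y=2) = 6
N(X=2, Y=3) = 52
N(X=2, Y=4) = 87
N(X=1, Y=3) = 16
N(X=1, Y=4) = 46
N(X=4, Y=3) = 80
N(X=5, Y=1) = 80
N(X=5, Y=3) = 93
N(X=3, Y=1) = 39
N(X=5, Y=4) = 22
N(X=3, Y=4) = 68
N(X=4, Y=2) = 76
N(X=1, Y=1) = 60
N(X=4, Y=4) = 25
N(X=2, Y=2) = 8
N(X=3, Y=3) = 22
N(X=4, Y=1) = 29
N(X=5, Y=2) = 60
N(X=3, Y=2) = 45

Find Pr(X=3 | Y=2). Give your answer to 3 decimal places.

0.231

Total with Y=2: 6 + 8 + 45 + 76 + 60 = 195.
P(X=3 | Y=2) = 45/195 = 0.231.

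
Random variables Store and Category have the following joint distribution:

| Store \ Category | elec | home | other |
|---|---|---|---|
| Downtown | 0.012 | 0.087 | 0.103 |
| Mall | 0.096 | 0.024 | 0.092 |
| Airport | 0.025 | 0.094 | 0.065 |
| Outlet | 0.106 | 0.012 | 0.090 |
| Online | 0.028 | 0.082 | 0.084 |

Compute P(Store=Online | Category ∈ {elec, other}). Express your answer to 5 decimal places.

0.15977

P(Category=elec) = 0.012 + 0.096 + 0.025 + 0.106 + 0.028 = 0.267.
P(Category=other) = 0.103 + 0.092 + 0.065 + 0.090 + 0.084 = 0.434.
P(Category ∈ {elec, other}) = 0.267 + 0.434 = 0.701; P(Store=Online, Category ∈ {elec, other}) = 0.028 + 0.084 = 0.112.
P(Store=Online | Category ∈ {elec, other}) = 0.112/0.701 = 0.15977.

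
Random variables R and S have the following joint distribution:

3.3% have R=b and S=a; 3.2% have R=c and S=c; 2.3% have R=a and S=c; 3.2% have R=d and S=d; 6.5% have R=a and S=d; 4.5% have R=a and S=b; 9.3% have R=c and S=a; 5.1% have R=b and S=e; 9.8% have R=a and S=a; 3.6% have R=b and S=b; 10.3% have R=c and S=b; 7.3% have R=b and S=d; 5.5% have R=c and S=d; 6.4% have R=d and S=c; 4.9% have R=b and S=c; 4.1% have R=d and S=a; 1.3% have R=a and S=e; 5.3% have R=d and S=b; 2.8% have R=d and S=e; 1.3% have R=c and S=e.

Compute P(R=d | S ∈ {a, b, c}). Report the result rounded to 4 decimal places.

P(S=a) = 0.098 + 0.033 + 0.093 + 0.041 = 0.265.
P(S=b) = 0.045 + 0.036 + 0.103 + 0.053 = 0.237.
P(S=c) = 0.023 + 0.049 + 0.032 + 0.064 = 0.168.
P(S ∈ {a, b, c}) = 0.265 + 0.237 + 0.168 = 0.670; P(R=d, S ∈ {a, b, c}) = 0.041 + 0.053 + 0.064 = 0.158.
P(R=d | S ∈ {a, b, c}) = 0.158/0.670 = 0.2358.

0.2358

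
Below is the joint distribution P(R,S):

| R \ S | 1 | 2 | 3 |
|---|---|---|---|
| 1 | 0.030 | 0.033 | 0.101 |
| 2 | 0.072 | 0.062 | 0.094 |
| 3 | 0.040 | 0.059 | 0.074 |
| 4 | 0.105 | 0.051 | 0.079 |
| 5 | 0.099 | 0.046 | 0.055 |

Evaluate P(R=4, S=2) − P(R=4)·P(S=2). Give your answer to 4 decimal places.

P(R=4) = 0.105 + 0.051 + 0.079 = 0.235.
P(S=2) = 0.033 + 0.062 + 0.059 + 0.051 + 0.046 = 0.251.
P(R=4, S=2) − P(R=4)P(S=2) = 0.051 − 0.235×0.251 = -0.0080.

-0.0080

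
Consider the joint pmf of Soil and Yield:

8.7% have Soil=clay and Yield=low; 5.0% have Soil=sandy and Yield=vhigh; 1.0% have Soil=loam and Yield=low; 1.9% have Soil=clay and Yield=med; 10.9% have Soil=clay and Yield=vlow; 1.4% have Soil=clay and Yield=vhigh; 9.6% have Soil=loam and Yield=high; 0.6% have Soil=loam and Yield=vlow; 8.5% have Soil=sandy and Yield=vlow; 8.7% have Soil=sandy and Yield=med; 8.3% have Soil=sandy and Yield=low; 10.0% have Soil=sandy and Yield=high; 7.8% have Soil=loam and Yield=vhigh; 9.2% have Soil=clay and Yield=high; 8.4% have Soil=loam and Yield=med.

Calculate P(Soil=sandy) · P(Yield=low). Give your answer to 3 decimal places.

0.073

P(Soil=sandy) = 0.085 + 0.083 + 0.087 + 0.100 + 0.050 = 0.405.
P(Yield=low) = 0.083 + 0.010 + 0.087 = 0.180.
Product: 0.405 × 0.180 = 0.073.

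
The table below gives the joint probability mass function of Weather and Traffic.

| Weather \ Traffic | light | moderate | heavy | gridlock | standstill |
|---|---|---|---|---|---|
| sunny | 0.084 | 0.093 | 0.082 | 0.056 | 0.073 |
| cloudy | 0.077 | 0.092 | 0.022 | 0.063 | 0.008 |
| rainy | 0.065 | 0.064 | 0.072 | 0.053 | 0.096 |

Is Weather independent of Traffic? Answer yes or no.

no

P(Weather=cloudy) = 0.262 and P(Traffic=standstill) = 0.177, so their product is 0.04637, but P(Weather=cloudy, Traffic=standstill) = 0.008. Since these differ, Weather and Traffic are not independent.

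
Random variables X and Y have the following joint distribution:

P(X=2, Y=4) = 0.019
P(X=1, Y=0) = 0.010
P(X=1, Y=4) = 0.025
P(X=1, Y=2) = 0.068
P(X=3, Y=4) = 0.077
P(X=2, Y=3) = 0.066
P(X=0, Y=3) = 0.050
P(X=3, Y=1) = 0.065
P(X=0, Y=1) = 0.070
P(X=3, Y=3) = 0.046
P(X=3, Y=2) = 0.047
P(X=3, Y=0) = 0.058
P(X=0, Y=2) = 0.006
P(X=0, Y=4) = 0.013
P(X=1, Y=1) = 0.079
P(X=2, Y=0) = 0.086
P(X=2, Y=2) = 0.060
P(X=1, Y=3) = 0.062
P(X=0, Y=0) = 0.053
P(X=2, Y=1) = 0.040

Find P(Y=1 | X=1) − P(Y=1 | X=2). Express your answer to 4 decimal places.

P(X=1) = 0.010 + 0.079 + 0.068 + 0.062 + 0.025 = 0.244; P(Y=1 | X=1) = 0.079/0.244 = 0.32377.
P(X=2) = 0.086 + 0.040 + 0.060 + 0.066 + 0.019 = 0.271; P(Y=1 | X=2) = 0.040/0.271 = 0.14760.
Difference = 0.1762.

0.1762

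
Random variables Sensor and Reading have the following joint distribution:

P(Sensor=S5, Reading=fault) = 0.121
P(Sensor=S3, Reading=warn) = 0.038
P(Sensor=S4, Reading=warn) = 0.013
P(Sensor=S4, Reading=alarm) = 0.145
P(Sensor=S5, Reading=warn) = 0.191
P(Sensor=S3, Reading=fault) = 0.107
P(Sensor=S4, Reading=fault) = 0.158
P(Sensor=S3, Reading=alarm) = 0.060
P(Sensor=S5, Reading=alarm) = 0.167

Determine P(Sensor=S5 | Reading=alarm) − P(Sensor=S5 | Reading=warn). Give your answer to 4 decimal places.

-0.3403

P(Reading=alarm) = 0.060 + 0.145 + 0.167 = 0.372; P(Sensor=S5 | Reading=alarm) = 0.167/0.372 = 0.44892.
P(Reading=warn) = 0.038 + 0.013 + 0.191 = 0.242; P(Sensor=S5 | Reading=warn) = 0.191/0.242 = 0.78926.
Difference = -0.3403.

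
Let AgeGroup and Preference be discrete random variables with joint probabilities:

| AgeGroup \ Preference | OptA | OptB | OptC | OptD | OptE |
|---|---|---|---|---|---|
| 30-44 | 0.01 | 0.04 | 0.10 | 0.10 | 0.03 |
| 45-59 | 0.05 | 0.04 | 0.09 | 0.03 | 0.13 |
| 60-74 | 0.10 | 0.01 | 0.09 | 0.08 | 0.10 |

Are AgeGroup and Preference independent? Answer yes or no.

no

P(AgeGroup=30-44) = 0.28 and P(Preference=OptE) = 0.26, so their product is 0.0728, but P(AgeGroup=30-44, Preference=OptE) = 0.03. Since these differ, AgeGroup and Preference are not independent.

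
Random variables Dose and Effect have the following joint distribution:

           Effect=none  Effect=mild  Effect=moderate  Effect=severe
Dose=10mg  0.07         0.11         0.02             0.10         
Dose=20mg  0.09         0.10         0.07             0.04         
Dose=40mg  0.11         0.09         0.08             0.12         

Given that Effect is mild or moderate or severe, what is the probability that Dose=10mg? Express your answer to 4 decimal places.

0.3151

P(Effect=mild) = 0.11 + 0.10 + 0.09 = 0.30.
P(Effect=moderate) = 0.02 + 0.07 + 0.08 = 0.17.
P(Effect=severe) = 0.10 + 0.04 + 0.12 = 0.26.
P(Effect ∈ {mild, moderate, severe}) = 0.30 + 0.17 + 0.26 = 0.73; P(Dose=10mg, Effect ∈ {mild, moderate, severe}) = 0.11 + 0.02 + 0.10 = 0.23.
P(Dose=10mg | Effect ∈ {mild, moderate, severe}) = 0.23/0.73 = 0.3151.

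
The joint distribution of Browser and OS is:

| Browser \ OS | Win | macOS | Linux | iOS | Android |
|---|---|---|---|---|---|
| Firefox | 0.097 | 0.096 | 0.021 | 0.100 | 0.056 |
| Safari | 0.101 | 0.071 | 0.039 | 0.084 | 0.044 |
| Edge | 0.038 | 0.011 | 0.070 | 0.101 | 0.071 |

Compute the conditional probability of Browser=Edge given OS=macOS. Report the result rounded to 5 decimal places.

0.06180

P(OS=macOS) = 0.096 + 0.071 + 0.011 = 0.178.
P(Browser=Edge | OS=macOS) = 0.011/0.178 = 0.06180.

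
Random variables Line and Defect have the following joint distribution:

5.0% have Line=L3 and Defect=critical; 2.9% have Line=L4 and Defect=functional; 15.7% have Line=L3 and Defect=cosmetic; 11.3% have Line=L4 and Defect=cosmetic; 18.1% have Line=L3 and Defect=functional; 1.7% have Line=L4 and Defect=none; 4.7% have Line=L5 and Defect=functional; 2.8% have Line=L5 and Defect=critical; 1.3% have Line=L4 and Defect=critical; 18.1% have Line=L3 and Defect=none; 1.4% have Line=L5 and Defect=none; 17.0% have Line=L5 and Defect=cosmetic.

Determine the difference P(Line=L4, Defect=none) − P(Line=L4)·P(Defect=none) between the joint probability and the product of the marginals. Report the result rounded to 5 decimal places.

-0.01946

P(Line=L4) = 0.017 + 0.113 + 0.029 + 0.013 = 0.172.
P(Defect=none) = 0.181 + 0.017 + 0.014 = 0.212.
P(Line=L4, Defect=none) − P(Line=L4)P(Defect=none) = 0.017 − 0.172×0.212 = -0.01946.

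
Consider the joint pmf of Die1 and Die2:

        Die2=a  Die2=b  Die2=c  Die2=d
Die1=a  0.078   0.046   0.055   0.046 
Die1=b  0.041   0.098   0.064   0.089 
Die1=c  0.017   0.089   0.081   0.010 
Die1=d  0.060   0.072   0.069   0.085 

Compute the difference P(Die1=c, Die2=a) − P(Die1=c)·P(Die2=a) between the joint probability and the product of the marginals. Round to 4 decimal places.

-0.0216

P(Die1=c) = 0.017 + 0.089 + 0.081 + 0.010 = 0.197.
P(Die2=a) = 0.078 + 0.041 + 0.017 + 0.060 = 0.196.
P(Die1=c, Die2=a) − P(Die1=c)P(Die2=a) = 0.017 − 0.197×0.196 = -0.0216.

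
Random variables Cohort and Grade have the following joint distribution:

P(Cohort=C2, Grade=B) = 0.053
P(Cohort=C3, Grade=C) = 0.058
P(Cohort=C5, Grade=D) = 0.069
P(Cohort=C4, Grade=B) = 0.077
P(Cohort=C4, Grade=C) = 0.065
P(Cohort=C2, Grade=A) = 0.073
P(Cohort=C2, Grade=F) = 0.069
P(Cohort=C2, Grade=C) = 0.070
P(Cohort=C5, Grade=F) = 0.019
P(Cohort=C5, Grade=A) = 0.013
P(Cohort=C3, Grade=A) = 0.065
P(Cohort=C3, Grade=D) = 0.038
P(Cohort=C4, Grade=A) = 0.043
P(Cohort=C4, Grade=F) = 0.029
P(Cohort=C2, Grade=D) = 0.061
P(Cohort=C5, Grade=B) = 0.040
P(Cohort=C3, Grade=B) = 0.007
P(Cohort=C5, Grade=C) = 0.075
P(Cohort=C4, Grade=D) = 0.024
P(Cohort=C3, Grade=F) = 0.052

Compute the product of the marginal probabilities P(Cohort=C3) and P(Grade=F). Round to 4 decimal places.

P(Cohort=C3) = 0.065 + 0.007 + 0.058 + 0.038 + 0.052 = 0.220.
P(Grade=F) = 0.069 + 0.052 + 0.029 + 0.019 = 0.169.
Product: 0.220 × 0.169 = 0.0372.

0.0372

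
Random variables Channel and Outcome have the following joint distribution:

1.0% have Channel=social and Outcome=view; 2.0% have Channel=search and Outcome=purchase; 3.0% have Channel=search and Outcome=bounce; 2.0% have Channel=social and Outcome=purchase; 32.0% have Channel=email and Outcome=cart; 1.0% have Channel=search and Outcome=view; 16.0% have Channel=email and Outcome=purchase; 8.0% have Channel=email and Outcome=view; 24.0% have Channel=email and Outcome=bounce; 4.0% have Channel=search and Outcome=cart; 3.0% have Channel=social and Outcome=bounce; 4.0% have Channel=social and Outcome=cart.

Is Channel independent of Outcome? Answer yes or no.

yes

Every cell satisfies P(Channel,Outcome) = P(Channel)·P(Outcome). For instance P(Channel=social) = 0.100, P(Outcome=bounce) = 0.300, and 0.100×0.300 = 0.030 matches the joint entry. So Channel and Outcome are independent.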